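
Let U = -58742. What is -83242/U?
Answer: 41621/29371 ≈ 1.4171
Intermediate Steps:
-83242/U = -83242/(-58742) = -83242*(-1/58742) = 41621/29371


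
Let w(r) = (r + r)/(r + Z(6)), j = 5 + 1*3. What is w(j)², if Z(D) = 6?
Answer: 64/49 ≈ 1.3061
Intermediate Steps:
j = 8 (j = 5 + 3 = 8)
w(r) = 2*r/(6 + r) (w(r) = (r + r)/(r + 6) = (2*r)/(6 + r) = 2*r/(6 + r))
w(j)² = (2*8/(6 + 8))² = (2*8/14)² = (2*8*(1/14))² = (8/7)² = 64/49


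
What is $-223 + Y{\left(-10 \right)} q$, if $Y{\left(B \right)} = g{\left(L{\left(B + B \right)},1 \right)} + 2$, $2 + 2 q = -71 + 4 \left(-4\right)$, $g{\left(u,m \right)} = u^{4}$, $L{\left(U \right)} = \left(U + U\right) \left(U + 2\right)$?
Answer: $-11958865920312$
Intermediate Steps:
$L{\left(U \right)} = 2 U \left(2 + U\right)$
$q = - \frac{89}{2}$ ($q = -1 + \frac{-71 + 4 \left(-4\right)}{2} = -1 + \frac{-71 - 16}{2} = -1 + \frac{1}{2} \left(-87\right) = -1 - \frac{87}{2} = - \frac{89}{2} \approx -44.5$)
$Y{\left(B \right)} = 2 + 256 B^{4} \left(2 + 2 B\right)^{4}$ ($Y{\left(B \right)} = \left(2 \left(B + B\right) \left(2 + \left(B + B\right)\right)\right)^{4} + 2 = \left(2 \cdot 2 B \left(2 + 2 B\right)\right)^{4} + 2 = \left(4 B \left(2 + 2 B\right)\right)^{4} + 2 = 256 B^{4} \left(2 + 2 B\right)^{4} + 2 = 2 + 256 B^{4} \left(2 + 2 B\right)^{4}$)
$-223 + Y{\left(-10 \right)} q = -223 + \left(2 + 4096 \left(-10\right)^{4} \left(1 - 10\right)^{4}\right) \left(- \frac{89}{2}\right) = -223 + \left(2 + 4096 \cdot 10000 \left(-9\right)^{4}\right) \left(- \frac{89}{2}\right) = -223 + \left(2 + 4096 \cdot 10000 \cdot 6561\right) \left(- \frac{89}{2}\right) = -223 + \left(2 + 268738560000\right) \left(- \frac{89}{2}\right) = -223 + 268738560002 \left(- \frac{89}{2}\right) = -223 - 11958865920089 = -11958865920312$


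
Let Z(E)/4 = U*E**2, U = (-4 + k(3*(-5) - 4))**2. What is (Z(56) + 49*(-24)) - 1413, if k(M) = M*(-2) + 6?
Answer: 20067811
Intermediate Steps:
k(M) = 6 - 2*M (k(M) = -2*M + 6 = 6 - 2*M)
U = 1600 (U = (-4 + (6 - 2*(3*(-5) - 4)))**2 = (-4 + (6 - 2*(-15 - 4)))**2 = (-4 + (6 - 2*(-19)))**2 = (-4 + (6 + 38))**2 = (-4 + 44)**2 = 40**2 = 1600)
Z(E) = 6400*E**2 (Z(E) = 4*(1600*E**2) = 6400*E**2)
(Z(56) + 49*(-24)) - 1413 = (6400*56**2 + 49*(-24)) - 1413 = (6400*3136 - 1176) - 1413 = (20070400 - 1176) - 1413 = 20069224 - 1413 = 20067811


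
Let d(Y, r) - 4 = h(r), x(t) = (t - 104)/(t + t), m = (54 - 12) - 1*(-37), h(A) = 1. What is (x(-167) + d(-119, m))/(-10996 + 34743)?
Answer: 1941/7931498 ≈ 0.00024472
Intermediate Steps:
m = 79 (m = 42 + 37 = 79)
x(t) = (-104 + t)/(2*t) (x(t) = (-104 + t)/((2*t)) = (-104 + t)*(1/(2*t)) = (-104 + t)/(2*t))
d(Y, r) = 5 (d(Y, r) = 4 + 1 = 5)
(x(-167) + d(-119, m))/(-10996 + 34743) = ((½)*(-104 - 167)/(-167) + 5)/(-10996 + 34743) = ((½)*(-1/167)*(-271) + 5)/23747 = (271/334 + 5)*(1/23747) = (1941/334)*(1/23747) = 1941/7931498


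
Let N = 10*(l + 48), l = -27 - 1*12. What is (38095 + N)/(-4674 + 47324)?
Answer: 7637/8530 ≈ 0.89531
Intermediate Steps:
l = -39 (l = -27 - 12 = -39)
N = 90 (N = 10*(-39 + 48) = 10*9 = 90)
(38095 + N)/(-4674 + 47324) = (38095 + 90)/(-4674 + 47324) = 38185/42650 = 38185*(1/42650) = 7637/8530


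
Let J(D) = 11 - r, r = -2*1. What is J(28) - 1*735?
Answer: -722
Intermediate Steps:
r = -2
J(D) = 13 (J(D) = 11 - 1*(-2) = 11 + 2 = 13)
J(28) - 1*735 = 13 - 1*735 = 13 - 735 = -722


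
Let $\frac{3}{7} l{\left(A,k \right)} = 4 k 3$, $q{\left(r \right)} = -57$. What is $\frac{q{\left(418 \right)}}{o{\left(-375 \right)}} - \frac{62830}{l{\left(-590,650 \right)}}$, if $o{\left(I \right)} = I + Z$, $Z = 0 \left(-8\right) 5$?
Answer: $- \frac{150159}{45500} \approx -3.3002$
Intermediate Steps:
$l{\left(A,k \right)} = 28 k$ ($l{\left(A,k \right)} = \frac{7 \cdot 4 k 3}{3} = \frac{7 \cdot 12 k}{3} = 28 k$)
$Z = 0$ ($Z = 0 \cdot 5 = 0$)
$o{\left(I \right)} = I$ ($o{\left(I \right)} = I + 0 = I$)
$\frac{q{\left(418 \right)}}{o{\left(-375 \right)}} - \frac{62830}{l{\left(-590,650 \right)}} = - \frac{57}{-375} - \frac{62830}{28 \cdot 650} = \left(-57\right) \left(- \frac{1}{375}\right) - \frac{62830}{18200} = \frac{19}{125} - \frac{6283}{1820} = - \frac{150159}{45500}$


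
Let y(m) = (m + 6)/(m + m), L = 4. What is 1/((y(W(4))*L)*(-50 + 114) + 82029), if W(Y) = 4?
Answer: 1/82349 ≈ 1.2143e-5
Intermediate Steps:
y(m) = (6 + m)/(2*m) (y(m) = (6 + m)/((2*m)) = (6 + m)*(1/(2*m)) = (6 + m)/(2*m))
1/((y(W(4))*L)*(-50 + 114) + 82029) = 1/((((½)*(6 + 4)/4)*4)*(-50 + 114) + 82029) = 1/((((½)*(¼)*10)*4)*64 + 82029) = 1/(((5/4)*4)*64 + 82029) = 1/(5*64 + 82029) = 1/(320 + 82029) = 1/82349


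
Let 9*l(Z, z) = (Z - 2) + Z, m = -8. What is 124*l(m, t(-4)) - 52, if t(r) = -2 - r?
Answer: -300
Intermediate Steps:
l(Z, z) = -2/9 + 2*Z/9 (l(Z, z) = ((Z - 2) + Z)/9 = ((-2 + Z) + Z)/9 = (-2 + 2*Z)/9 = -2/9 + 2*Z/9)
124*l(m, t(-4)) - 52 = 124*(-2/9 + (2/9)*(-8)) - 52 = 124*(-2/9 - 16/9) - 52 = 124*(-2) - 52 = -248 - 52 = -300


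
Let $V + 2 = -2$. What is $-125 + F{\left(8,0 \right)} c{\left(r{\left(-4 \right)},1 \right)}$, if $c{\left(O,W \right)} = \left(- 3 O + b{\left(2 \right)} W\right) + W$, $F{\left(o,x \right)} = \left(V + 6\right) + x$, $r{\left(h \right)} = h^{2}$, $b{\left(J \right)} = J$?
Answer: $-215$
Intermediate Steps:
$V = -4$ ($V = -2 - 2 = -4$)
$F{\left(o,x \right)} = 2 + x$ ($F{\left(o,x \right)} = \left(-4 + 6\right) + x = 2 + x$)
$c{\left(O,W \right)} = - 3 O + 3 W$ ($c{\left(O,W \right)} = \left(- 3 O + 2 W\right) + W = - 3 O + 3 W$)
$-125 + F{\left(8,0 \right)} c{\left(r{\left(-4 \right)},1 \right)} = -125 + \left(2 + 0\right) \left(- 3 \left(-4\right)^{2} + 3 \cdot 1\right) = -125 + 2 \left(\left(-3\right) 16 + 3\right) = -125 + 2 \left(-48 + 3\right) = -125 + 2 \left(-45\right) = -125 - 90 = -215$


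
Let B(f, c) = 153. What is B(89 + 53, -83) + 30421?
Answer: 30574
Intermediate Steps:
B(89 + 53, -83) + 30421 = 153 + 30421 = 30574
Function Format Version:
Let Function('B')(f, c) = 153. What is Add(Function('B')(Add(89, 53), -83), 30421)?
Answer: 30574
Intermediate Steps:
Add(Function('B')(Add(89, 53), -83), 30421) = Add(153, 30421) = 30574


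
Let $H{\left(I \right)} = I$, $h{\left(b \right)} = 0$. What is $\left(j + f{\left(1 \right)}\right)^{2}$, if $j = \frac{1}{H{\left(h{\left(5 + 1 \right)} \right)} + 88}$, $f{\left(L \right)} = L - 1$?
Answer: $\frac{1}{7744} \approx 0.00012913$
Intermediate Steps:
$f{\left(L \right)} = -1 + L$
$j = \frac{1}{88}$ ($j = \frac{1}{0 + 88} = \frac{1}{88} \approx 0.011364$)
$\left(j + f{\left(1 \right)}\right)^{2} = \left(\frac{1}{88} + \left(-1 + 1\right)\right)^{2} = \left(\frac{1}{88} + 0\right)^{2} = \left(\frac{1}{88}\right)^{2} = \frac{1}{7744}$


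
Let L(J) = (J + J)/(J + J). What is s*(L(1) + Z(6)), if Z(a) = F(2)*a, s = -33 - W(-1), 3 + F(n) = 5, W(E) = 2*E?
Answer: -403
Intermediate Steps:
F(n) = 2 (F(n) = -3 + 5 = 2)
s = -31 (s = -33 - 2*(-1) = -33 - 1*(-2) = -33 + 2 = -31)
L(J) = 1 (L(J) = (2*J)/((2*J)) = (2*J)*(1/(2*J)) = 1)
Z(a) = 2*a
s*(L(1) + Z(6)) = -31*(1 + 2*6) = -31*(1 + 12) = -31*13 = -403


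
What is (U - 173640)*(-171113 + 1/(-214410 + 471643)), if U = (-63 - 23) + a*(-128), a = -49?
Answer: 7370640248064912/257233 ≈ 2.8654e+10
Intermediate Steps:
U = 6186 (U = (-63 - 23) - 49*(-128) = -86 + 6272 = 6186)
(U - 173640)*(-171113 + 1/(-214410 + 471643)) = (6186 - 173640)*(-171113 + 1/(-214410 + 471643)) = -167454*(-171113 + 1/257233) = -167454*(-44015910328/257233) = 7370640248064912/257233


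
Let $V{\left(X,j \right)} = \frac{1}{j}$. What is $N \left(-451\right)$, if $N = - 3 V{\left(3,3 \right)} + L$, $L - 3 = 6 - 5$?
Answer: $-1353$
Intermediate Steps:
$L = 4$ ($L = 3 + \left(6 - 5\right) = 3 + 1 = 4$)
$N = 3$ ($N = - \frac{3}{3} + 4 = \left(-3\right) \frac{1}{3} + 4 = -1 + 4 = 3$)
$N \left(-451\right) = 3 \left(-451\right) = -1353$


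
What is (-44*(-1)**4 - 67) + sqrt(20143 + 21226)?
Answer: -111 + sqrt(41369) ≈ 92.394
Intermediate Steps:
(-44*(-1)**4 - 67) + sqrt(20143 + 21226) = (-44*1 - 67) + sqrt(41369) = (-44 - 67) + sqrt(41369) = -111 + sqrt(41369)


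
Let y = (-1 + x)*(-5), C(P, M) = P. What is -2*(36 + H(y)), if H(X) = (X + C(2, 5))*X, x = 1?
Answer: -72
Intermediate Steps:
y = 0 (y = (-1 + 1)*(-5) = 0*(-5) = 0)
H(X) = X*(2 + X) (H(X) = (X + 2)*X = (2 + X)*X = X*(2 + X))
-2*(36 + H(y)) = -2*(36 + 0*(2 + 0)) = -2*(36 + 0*2) = -2*(36 + 0) = -2*36 = -72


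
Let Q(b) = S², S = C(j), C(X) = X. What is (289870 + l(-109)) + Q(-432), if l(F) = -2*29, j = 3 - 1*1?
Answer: 289816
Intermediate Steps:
j = 2 (j = 3 - 1 = 2)
S = 2
l(F) = -58
Q(b) = 4 (Q(b) = 2² = 4)
(289870 + l(-109)) + Q(-432) = (289870 - 58) + 4 = 289812 + 4 = 289816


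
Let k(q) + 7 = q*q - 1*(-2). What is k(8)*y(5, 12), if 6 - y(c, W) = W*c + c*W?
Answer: -6726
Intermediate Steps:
y(c, W) = 6 - 2*W*c (y(c, W) = 6 - (W*c + c*W) = 6 - (W*c + W*c) = 6 - 2*W*c)
k(q) = -5 + q**2 (k(q) = -7 + (q*q - 1*(-2)) = -7 + (q**2 + 2) = -7 + (2 + q**2) = -5 + q**2)
k(8)*y(5, 12) = (-5 + 8**2)*(6 - 2*12*5) = (-5 + 64)*(6 - 120) = 59*(-114) = -6726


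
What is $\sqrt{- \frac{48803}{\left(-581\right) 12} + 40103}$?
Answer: $\frac{\sqrt{487424579817}}{3486} \approx 200.27$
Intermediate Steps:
$\sqrt{- \frac{48803}{\left(-581\right) 12} + 40103} = \sqrt{- \frac{48803}{-6972} + 40103} = \sqrt{\left(-48803\right) \left(- \frac{1}{6972}\right) + 40103} = \sqrt{\frac{48803}{6972} + 40103} = \sqrt{\frac{279646919}{6972}} = \frac{\sqrt{487424579817}}{3486}$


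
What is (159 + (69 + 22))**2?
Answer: 62500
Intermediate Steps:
(159 + (69 + 22))**2 = (159 + 91)**2 = 250**2 = 62500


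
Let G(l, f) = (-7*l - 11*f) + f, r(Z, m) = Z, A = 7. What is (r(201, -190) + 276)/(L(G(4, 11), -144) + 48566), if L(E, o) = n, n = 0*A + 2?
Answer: 477/48568 ≈ 0.0098213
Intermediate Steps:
G(l, f) = -10*f - 7*l (G(l, f) = (-11*f - 7*l) + f = -10*f - 7*l)
n = 2 (n = 0*7 + 2 = 0 + 2 = 2)
L(E, o) = 2
(r(201, -190) + 276)/(L(G(4, 11), -144) + 48566) = (201 + 276)/(2 + 48566) = 477/48568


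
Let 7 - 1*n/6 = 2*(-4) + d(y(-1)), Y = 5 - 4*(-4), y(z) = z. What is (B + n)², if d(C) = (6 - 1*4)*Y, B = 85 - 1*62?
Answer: 19321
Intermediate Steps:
B = 23 (B = 85 - 62 = 23)
Y = 21 (Y = 5 - 1*(-16) = 5 + 16 = 21)
d(C) = 42 (d(C) = (6 - 1*4)*21 = (6 - 4)*21 = 2*21 = 42)
n = -162 (n = 42 - 6*(2*(-4) + 42) = 42 - 6*(-8 + 42) = 42 - 6*34 = 42 - 204 = -162)
(B + n)² = (23 - 162)² = (-139)² = 19321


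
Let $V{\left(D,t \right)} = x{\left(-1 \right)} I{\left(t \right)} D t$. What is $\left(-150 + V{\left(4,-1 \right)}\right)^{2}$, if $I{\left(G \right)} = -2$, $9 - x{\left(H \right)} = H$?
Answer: $4900$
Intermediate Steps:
$x{\left(H \right)} = 9 - H$
$V{\left(D,t \right)} = - 20 D t$ ($V{\left(D,t \right)} = \left(9 - -1\right) \left(- 2 D\right) t = \left(9 + 1\right) \left(- 2 D\right) t = 10 \left(- 2 D\right) t = - 20 D t$)
$\left(-150 + V{\left(4,-1 \right)}\right)^{2} = \left(-150 - 80 \left(-1\right)\right)^{2} = \left(-150 + 80\right)^{2} = \left(-70\right)^{2} = 4900$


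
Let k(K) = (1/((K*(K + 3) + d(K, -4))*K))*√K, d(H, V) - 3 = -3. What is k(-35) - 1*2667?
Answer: -2667 - I*√35/39200 ≈ -2667.0 - 0.00015092*I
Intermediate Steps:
d(H, V) = 0 (d(H, V) = 3 - 3 = 0)
k(K) = 1/(K^(3/2)*(3 + K)) (k(K) = (1/((K*(K + 3) + 0)*K))*√K = (1/((K*(3 + K) + 0)*K))*√K = (1/(((K*(3 + K)))*K))*√K = ((1/(K*(3 + K)))/K)*√K = (1/(K²*(3 + K)))*√K = 1/(K^(3/2)*(3 + K)))
k(-35) - 1*2667 = 1/((-35)^(3/2)*(3 - 35)) - 1*2667 = (I*√35/1225)/(-32) - 2667 = (I*√35/1225)*(-1/32) - 2667 = -I*√35/39200 - 2667 = -2667 - I*√35/39200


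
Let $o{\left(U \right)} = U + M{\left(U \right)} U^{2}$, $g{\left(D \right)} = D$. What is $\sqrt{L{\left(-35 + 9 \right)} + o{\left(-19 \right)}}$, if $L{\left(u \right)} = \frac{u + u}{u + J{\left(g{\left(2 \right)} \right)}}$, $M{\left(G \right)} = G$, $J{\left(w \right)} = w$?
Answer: $\frac{i \sqrt{247530}}{6} \approx 82.921 i$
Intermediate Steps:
$L{\left(u \right)} = \frac{2 u}{2 + u}$ ($L{\left(u \right)} = \frac{u + u}{u + 2} = \frac{2 u}{2 + u}$)
$o{\left(U \right)} = U + U^{3}$ ($o{\left(U \right)} = U + U U^{2} = U + U^{3}$)
$\sqrt{L{\left(-35 + 9 \right)} + o{\left(-19 \right)}} = \sqrt{\frac{2 \left(-35 + 9\right)}{2 + \left(-35 + 9\right)} + \left(-19 + \left(-19\right)^{3}\right)} = \sqrt{2 \left(-26\right) \frac{1}{2 - 26} - 6878} = \sqrt{2 \left(-26\right) \frac{1}{-24} - 6878} = \sqrt{2 \left(-26\right) \left(- \frac{1}{24}\right) - 6878} = \sqrt{\frac{13}{6} - 6878} = \sqrt{- \frac{41255}{6}} = \frac{i \sqrt{247530}}{6}$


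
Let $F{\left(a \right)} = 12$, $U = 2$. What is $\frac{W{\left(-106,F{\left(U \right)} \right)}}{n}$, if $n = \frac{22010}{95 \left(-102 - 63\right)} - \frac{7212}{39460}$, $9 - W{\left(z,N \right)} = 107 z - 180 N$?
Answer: $- \frac{364935945}{42863} \approx -8514.0$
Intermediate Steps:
$W{\left(z,N \right)} = 9 - 107 z + 180 N$ ($W{\left(z,N \right)} = 9 - \left(107 z - 180 N\right) = 9 - \left(- 180 N + 107 z\right) = 9 + \left(- 107 z + 180 N\right) = 9 - 107 z + 180 N$)
$n = - \frac{9815627}{6185355}$ ($n = \frac{22010}{95 \left(-165\right)} - \frac{1803}{9865} = \frac{22010}{-15675} - \frac{1803}{9865} = 22010 \left(- \frac{1}{15675}\right) - \frac{1803}{9865} = - \frac{4402}{3135} - \frac{1803}{9865} = - \frac{9815627}{6185355} \approx -1.5869$)
$\frac{W{\left(-106,F{\left(U \right)} \right)}}{n} = \frac{9 - -11342 + 180 \cdot 12}{- \frac{9815627}{6185355}} = \left(9 + 11342 + 2160\right) \left(- \frac{6185355}{9815627}\right) = 13511 \left(- \frac{6185355}{9815627}\right) = - \frac{364935945}{42863}$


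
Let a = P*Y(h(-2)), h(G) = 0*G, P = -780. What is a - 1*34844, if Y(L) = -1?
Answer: -34064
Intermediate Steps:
h(G) = 0
a = 780 (a = -780*(-1) = 780)
a - 1*34844 = 780 - 1*34844 = 780 - 34844 = -34064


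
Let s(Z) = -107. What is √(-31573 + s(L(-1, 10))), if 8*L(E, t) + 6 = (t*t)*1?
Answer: 24*I*√55 ≈ 177.99*I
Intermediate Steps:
L(E, t) = -¾ + t²/8 (L(E, t) = -¾ + ((t*t)*1)/8 = -¾ + (t²*1)/8 = -¾ + t²/8)
√(-31573 + s(L(-1, 10))) = √(-31573 - 107) = √(-31680) = 24*I*√55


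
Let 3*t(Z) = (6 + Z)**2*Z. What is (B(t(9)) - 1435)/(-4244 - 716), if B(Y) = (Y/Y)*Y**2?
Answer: -45419/496 ≈ -91.571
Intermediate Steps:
t(Z) = Z*(6 + Z)**2/3 (t(Z) = ((6 + Z)**2*Z)/3 = (Z*(6 + Z)**2)/3 = Z*(6 + Z)**2/3)
B(Y) = Y**2 (B(Y) = 1*Y**2 = Y**2)
(B(t(9)) - 1435)/(-4244 - 716) = (((1/3)*9*(6 + 9)**2)**2 - 1435)/(-4244 - 716) = (((1/3)*9*15**2)**2 - 1435)/(-4960) = (((1/3)*9*225)**2 - 1435)*(-1/4960) = (675**2 - 1435)*(-1/4960) = (455625 - 1435)*(-1/4960) = 454190*(-1/4960) = -45419/496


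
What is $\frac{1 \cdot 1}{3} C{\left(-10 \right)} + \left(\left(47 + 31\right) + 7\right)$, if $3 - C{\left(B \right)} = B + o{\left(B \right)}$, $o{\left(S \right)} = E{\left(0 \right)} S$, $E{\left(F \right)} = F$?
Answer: $\frac{268}{3} \approx 89.333$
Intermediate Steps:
$o{\left(S \right)} = 0$ ($o{\left(S \right)} = 0 S = 0$)
$C{\left(B \right)} = 3 - B$ ($C{\left(B \right)} = 3 - \left(B + 0\right) = 3 - B$)
$\frac{1 \cdot 1}{3} C{\left(-10 \right)} + \left(\left(47 + 31\right) + 7\right) = \frac{1 \cdot 1}{3} \left(3 - -10\right) + \left(\left(47 + 31\right) + 7\right) = 1 \cdot \frac{1}{3} \left(3 + 10\right) + \left(78 + 7\right) = \frac{1}{3} \cdot 13 + 85 = \frac{13}{3} + 85 = \frac{268}{3}$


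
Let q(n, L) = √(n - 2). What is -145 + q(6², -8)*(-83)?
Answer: -145 - 83*√34 ≈ -628.97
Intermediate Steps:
q(n, L) = √(-2 + n)
-145 + q(6², -8)*(-83) = -145 + √(-2 + 6²)*(-83) = -145 + √(-2 + 36)*(-83) = -145 + √34*(-83) = -145 - 83*√34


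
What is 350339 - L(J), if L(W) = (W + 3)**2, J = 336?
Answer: 235418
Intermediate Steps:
L(W) = (3 + W)**2
350339 - L(J) = 350339 - (3 + 336)**2 = 350339 - 1*339**2 = 350339 - 1*114921 = 350339 - 114921 = 235418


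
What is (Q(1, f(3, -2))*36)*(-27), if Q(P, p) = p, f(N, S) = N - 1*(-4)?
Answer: -6804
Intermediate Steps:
f(N, S) = 4 + N (f(N, S) = N + 4 = 4 + N)
(Q(1, f(3, -2))*36)*(-27) = ((4 + 3)*36)*(-27) = (7*36)*(-27) = 252*(-27) = -6804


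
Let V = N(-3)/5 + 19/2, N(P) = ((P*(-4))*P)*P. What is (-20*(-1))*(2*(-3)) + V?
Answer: -889/10 ≈ -88.900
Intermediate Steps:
N(P) = -4*P³ (N(P) = ((-4*P)*P)*P = (-4*P²)*P = -4*P³)
V = 311/10 (V = -4*(-3)³/5 + 19/2 = -4*(-27)*(⅕) + 19*(½) = 108*(⅕) + 19/2 = 108/5 + 19/2 = 311/10 ≈ 31.100)
(-20*(-1))*(2*(-3)) + V = (-20*(-1))*(2*(-3)) + 311/10 = 20*(-6) + 311/10 = -120 + 311/10 = -889/10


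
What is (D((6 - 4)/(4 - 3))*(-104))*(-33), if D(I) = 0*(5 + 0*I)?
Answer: 0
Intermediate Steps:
D(I) = 0 (D(I) = 0*(5 + 0) = 0*5 = 0)
(D((6 - 4)/(4 - 3))*(-104))*(-33) = (0*(-104))*(-33) = 0*(-33) = 0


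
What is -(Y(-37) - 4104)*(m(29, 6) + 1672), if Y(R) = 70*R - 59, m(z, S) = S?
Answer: 11331534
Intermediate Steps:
Y(R) = -59 + 70*R
-(Y(-37) - 4104)*(m(29, 6) + 1672) = -((-59 + 70*(-37)) - 4104)*(6 + 1672) = -((-59 - 2590) - 4104)*1678 = -(-2649 - 4104)*1678 = -(-6753)*1678 = -1*(-11331534) = 11331534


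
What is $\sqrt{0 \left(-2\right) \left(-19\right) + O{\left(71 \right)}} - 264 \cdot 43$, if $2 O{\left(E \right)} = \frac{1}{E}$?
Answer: $-11352 + \frac{\sqrt{142}}{142} \approx -11352.0$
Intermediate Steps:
$O{\left(E \right)} = \frac{1}{2 E}$
$\sqrt{0 \left(-2\right) \left(-19\right) + O{\left(71 \right)}} - 264 \cdot 43 = \sqrt{0 \left(-2\right) \left(-19\right) + \frac{1}{2 \cdot 71}} - 264 \cdot 43 = \sqrt{0 \left(-19\right) + \frac{1}{2} \cdot \frac{1}{71}} - 11352 = \sqrt{0 + \frac{1}{142}} - 11352 = \sqrt{\frac{1}{142}} - 11352 = \frac{\sqrt{142}}{142} - 11352 = -11352 + \frac{\sqrt{142}}{142}$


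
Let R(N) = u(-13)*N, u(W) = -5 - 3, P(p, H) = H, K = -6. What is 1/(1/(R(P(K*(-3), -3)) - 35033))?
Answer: -35009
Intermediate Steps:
u(W) = -8
R(N) = -8*N
1/(1/(R(P(K*(-3), -3)) - 35033)) = 1/(1/(-8*(-3) - 35033)) = 1/(1/(24 - 35033)) = 1/(1/(-35009)) = 1/(-1/35009) = -35009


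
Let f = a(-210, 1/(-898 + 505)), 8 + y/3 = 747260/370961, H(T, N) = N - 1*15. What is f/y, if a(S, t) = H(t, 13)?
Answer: 370961/3330642 ≈ 0.11138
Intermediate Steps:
H(T, N) = -15 + N (H(T, N) = N - 15 = -15 + N)
a(S, t) = -2 (a(S, t) = -15 + 13 = -2)
y = -6661284/370961 (y = -24 + 3*(747260/370961) = -24 + 2241780/370961 = -6661284/370961 ≈ -17.957)
f = -2
f/y = -2/(-6661284/370961) = -2*(-370961/6661284) = 370961/3330642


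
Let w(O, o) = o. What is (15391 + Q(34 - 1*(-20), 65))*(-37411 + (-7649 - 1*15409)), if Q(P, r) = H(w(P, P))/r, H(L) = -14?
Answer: -60493248069/65 ≈ -9.3067e+8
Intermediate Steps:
Q(P, r) = -14/r
(15391 + Q(34 - 1*(-20), 65))*(-37411 + (-7649 - 1*15409)) = (15391 - 14/65)*(-37411 + (-7649 - 1*15409)) = (15391 - 14*1/65)*(-37411 + (-7649 - 15409)) = (15391 - 14/65)*(-37411 - 23058) = (1000401/65)*(-60469) = -60493248069/65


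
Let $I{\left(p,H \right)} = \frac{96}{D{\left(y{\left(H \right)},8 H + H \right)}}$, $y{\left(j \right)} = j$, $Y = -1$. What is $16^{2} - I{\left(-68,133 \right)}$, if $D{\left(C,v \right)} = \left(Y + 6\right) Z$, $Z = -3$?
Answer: $\frac{1312}{5} \approx 262.4$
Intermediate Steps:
$D{\left(C,v \right)} = -15$ ($D{\left(C,v \right)} = \left(-1 + 6\right) \left(-3\right) = 5 \left(-3\right) = -15$)
$I{\left(p,H \right)} = - \frac{32}{5}$ ($I{\left(p,H \right)} = \frac{96}{-15} = 96 \left(- \frac{1}{15}\right) = - \frac{32}{5}$)
$16^{2} - I{\left(-68,133 \right)} = 16^{2} - - \frac{32}{5} = 256 + \frac{32}{5} = \frac{1312}{5}$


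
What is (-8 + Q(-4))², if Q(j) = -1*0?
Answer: 64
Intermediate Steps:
Q(j) = 0
(-8 + Q(-4))² = (-8 + 0)² = (-8)² = 64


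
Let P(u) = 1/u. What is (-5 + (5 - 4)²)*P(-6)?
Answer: ⅔ ≈ 0.66667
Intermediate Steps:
P(u) = 1/u
(-5 + (5 - 4)²)*P(-6) = (-5 + (5 - 4)²)/(-6) = (-5 + 1²)*(-⅙) = (-5 + 1)*(-⅙) = -4*(-⅙) = ⅔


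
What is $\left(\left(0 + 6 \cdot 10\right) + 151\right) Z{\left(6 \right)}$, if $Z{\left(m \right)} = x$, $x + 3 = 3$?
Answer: $0$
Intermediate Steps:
$x = 0$ ($x = -3 + 3 = 0$)
$Z{\left(m \right)} = 0$
$\left(\left(0 + 6 \cdot 10\right) + 151\right) Z{\left(6 \right)} = \left(\left(0 + 6 \cdot 10\right) + 151\right) 0 = \left(\left(0 + 60\right) + 151\right) 0 = \left(60 + 151\right) 0 = 211 \cdot 0 = 0$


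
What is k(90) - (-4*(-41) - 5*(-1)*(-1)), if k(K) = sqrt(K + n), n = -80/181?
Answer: -159 + sqrt(2934010)/181 ≈ -149.54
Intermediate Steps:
n = -80/181 (n = -80*1/181 = -80/181 ≈ -0.44199)
k(K) = sqrt(-80/181 + K) (k(K) = sqrt(K - 80/181) = sqrt(-80/181 + K))
k(90) - (-4*(-41) - 5*(-1)*(-1)) = sqrt(-14480 + 32761*90)/181 - (-4*(-41) - 5*(-1)*(-1)) = sqrt(-14480 + 2948490)/181 - (164 + 5*(-1)) = sqrt(2934010)/181 - (164 - 5) = sqrt(2934010)/181 - 1*159 = sqrt(2934010)/181 - 159 = -159 + sqrt(2934010)/181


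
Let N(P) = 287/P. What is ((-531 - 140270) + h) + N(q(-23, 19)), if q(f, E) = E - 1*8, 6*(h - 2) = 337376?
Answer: -2789938/33 ≈ -84544.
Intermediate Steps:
h = 168694/3 (h = 2 + (⅙)*337376 = 2 + 168688/3 = 168694/3 ≈ 56231.)
q(f, E) = -8 + E (q(f, E) = E - 8 = -8 + E)
((-531 - 140270) + h) + N(q(-23, 19)) = ((-531 - 140270) + 168694/3) + 287/(-8 + 19) = (-140801 + 168694/3) + 287/11 = -253709/3 + 287*(1/11) = -253709/3 + 287/11 = -2789938/33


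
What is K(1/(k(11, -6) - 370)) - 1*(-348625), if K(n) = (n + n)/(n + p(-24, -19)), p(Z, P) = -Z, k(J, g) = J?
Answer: 3003404373/8615 ≈ 3.4863e+5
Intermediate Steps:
K(n) = 2*n/(24 + n) (K(n) = (n + n)/(n - 1*(-24)) = (2*n)/(n + 24) = (2*n)/(24 + n) = 2*n/(24 + n))
K(1/(k(11, -6) - 370)) - 1*(-348625) = 2/((11 - 370)*(24 + 1/(11 - 370))) - 1*(-348625) = 2/(-359*(24 + 1/(-359))) + 348625 = 2*(-1/359)/(24 - 1/359) + 348625 = 2*(-1/359)/(8615/359) + 348625 = 2*(-1/359)*(359/8615) + 348625 = -2/8615 + 348625 = 3003404373/8615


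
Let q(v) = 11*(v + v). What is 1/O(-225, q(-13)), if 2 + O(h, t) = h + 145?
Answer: -1/82 ≈ -0.012195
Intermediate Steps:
q(v) = 22*v (q(v) = 11*(2*v) = 22*v)
O(h, t) = 143 + h (O(h, t) = -2 + (h + 145) = -2 + (145 + h) = 143 + h)
1/O(-225, q(-13)) = 1/(143 - 225) = 1/(-82) = -1/82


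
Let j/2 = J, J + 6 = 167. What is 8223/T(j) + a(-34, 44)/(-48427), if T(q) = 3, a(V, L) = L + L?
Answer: 132738319/48427 ≈ 2741.0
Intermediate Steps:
a(V, L) = 2*L
J = 161 (J = -6 + 167 = 161)
j = 322 (j = 2*161 = 322)
8223/T(j) + a(-34, 44)/(-48427) = 8223/3 + (2*44)/(-48427) = 8223*(⅓) + 88*(-1/48427) = 2741 - 88/48427 = 132738319/48427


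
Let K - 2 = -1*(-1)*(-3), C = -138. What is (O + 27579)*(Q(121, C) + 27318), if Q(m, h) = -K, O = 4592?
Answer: 878879549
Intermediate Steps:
K = -1 (K = 2 - 1*(-1)*(-3) = 2 + 1*(-3) = 2 - 3 = -1)
Q(m, h) = 1 (Q(m, h) = -1*(-1) = 1)
(O + 27579)*(Q(121, C) + 27318) = (4592 + 27579)*(1 + 27318) = 32171*27319 = 878879549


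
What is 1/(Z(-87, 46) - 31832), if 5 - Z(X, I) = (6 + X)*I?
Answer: -1/28101 ≈ -3.5586e-5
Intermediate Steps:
Z(X, I) = 5 - I*(6 + X) (Z(X, I) = 5 - (6 + X)*I = 5 - I*(6 + X))
1/(Z(-87, 46) - 31832) = 1/((5 - 6*46 - 1*46*(-87)) - 31832) = 1/((5 - 276 + 4002) - 31832) = 1/(3731 - 31832) = 1/(-28101) = -1/28101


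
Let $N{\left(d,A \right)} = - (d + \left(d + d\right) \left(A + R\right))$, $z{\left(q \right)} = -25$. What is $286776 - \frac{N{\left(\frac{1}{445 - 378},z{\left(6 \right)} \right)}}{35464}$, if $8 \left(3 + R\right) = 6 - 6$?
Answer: $\frac{61945910203}{216008} \approx 2.8678 \cdot 10^{5}$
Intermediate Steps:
$R = -3$ ($R = -3 + \frac{6 - 6}{8} = -3 + \frac{1}{8} \cdot 0 = -3 + 0 = -3$)
$N{\left(d,A \right)} = - d - 2 d \left(-3 + A\right)$ ($N{\left(d,A \right)} = - (d + \left(d + d\right) \left(A - 3\right)) = - (d + 2 d \left(-3 + A\right)) = - d - 2 d \left(-3 + A\right)$)
$286776 - \frac{N{\left(\frac{1}{445 - 378},z{\left(6 \right)} \right)}}{35464} = 286776 - \frac{\frac{1}{445 - 378} \left(5 - -50\right)}{35464} = 286776 - \frac{5 + 50}{67} \cdot \frac{1}{35464} = 286776 - \frac{1}{67} \cdot 55 \cdot \frac{1}{35464} = 286776 - \frac{55}{67} \cdot \frac{1}{35464} = 286776 - \frac{5}{216008} = \frac{61945910203}{216008}$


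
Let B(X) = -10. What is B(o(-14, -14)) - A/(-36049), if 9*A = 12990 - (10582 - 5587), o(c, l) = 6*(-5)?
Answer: -82985/8319 ≈ -9.9754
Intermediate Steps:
o(c, l) = -30
A = 2665/3 (A = (12990 - (10582 - 5587))/9 = (12990 - 1*4995)/9 = (12990 - 4995)/9 = (⅑)*7995 = 2665/3 ≈ 888.33)
B(o(-14, -14)) - A/(-36049) = -10 - 2665/(3*(-36049)) = -10 - 2665*(-1)/(3*36049) = -10 - 1*(-205/8319) = -10 + 205/8319 = -82985/8319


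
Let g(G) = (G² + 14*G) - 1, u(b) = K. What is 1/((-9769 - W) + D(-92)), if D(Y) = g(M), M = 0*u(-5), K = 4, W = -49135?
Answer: 1/39365 ≈ 2.5403e-5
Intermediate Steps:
u(b) = 4
M = 0 (M = 0*4 = 0)
g(G) = -1 + G² + 14*G
D(Y) = -1 (D(Y) = -1 + 0² + 14*0 = -1 + 0 + 0 = -1)
1/((-9769 - W) + D(-92)) = 1/((-9769 - 1*(-49135)) - 1) = 1/((-9769 + 49135) - 1) = 1/(39366 - 1) = 1/39365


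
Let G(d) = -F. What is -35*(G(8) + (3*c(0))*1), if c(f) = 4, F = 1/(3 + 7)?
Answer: -833/2 ≈ -416.50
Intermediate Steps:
F = 1/10 ≈ 0.10000
G(d) = -1/10 (G(d) = -1*1/10 = -1/10)
-35*(G(8) + (3*c(0))*1) = -35*(-1/10 + (3*4)*1) = -35*(-1/10 + 12*1) = -35*(-1/10 + 12) = -35*119/10 = -833/2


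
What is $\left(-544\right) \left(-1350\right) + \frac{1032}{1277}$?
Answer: $\frac{937829832}{1277} \approx 7.344 \cdot 10^{5}$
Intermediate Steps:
$\left(-544\right) \left(-1350\right) + \frac{1032}{1277} = 734400 + 1032 \cdot \frac{1}{1277} = 734400 + \frac{1032}{1277} = \frac{937829832}{1277}$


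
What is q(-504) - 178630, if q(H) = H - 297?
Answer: -179431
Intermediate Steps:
q(H) = -297 + H
q(-504) - 178630 = (-297 - 504) - 178630 = -801 - 178630 = -179431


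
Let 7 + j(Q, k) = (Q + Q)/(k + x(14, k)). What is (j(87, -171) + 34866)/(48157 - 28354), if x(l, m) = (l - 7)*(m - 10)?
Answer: 25063534/14238357 ≈ 1.7603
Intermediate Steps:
x(l, m) = (-10 + m)*(-7 + l) (x(l, m) = (-7 + l)*(-10 + m) = (-10 + m)*(-7 + l))
j(Q, k) = -7 + 2*Q/(-70 + 8*k) (j(Q, k) = -7 + (Q + Q)/(k + (70 - 10*14 - 7*k + 14*k)) = -7 + (2*Q)/(k + (70 - 140 - 7*k + 14*k)) = -7 + (2*Q)/(k + (-70 + 7*k)) = -7 + (2*Q)/(-70 + 8*k) = -7 + 2*Q/(-70 + 8*k))
(j(87, -171) + 34866)/(48157 - 28354) = ((245 + 87 - 28*(-171))/(-35 + 4*(-171)) + 34866)/(48157 - 28354) = ((245 + 87 + 4788)/(-35 - 684) + 34866)/19803 = (5120/(-719) + 34866)*(1/19803) = (-1/719*5120 + 34866)*(1/19803) = (-5120/719 + 34866)*(1/19803) = (25063534/719)*(1/19803) = 25063534/14238357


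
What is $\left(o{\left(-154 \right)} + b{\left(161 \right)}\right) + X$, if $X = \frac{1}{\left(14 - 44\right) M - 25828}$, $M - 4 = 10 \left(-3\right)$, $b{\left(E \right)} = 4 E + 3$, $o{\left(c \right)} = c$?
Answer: $\frac{12348663}{25048} \approx 493.0$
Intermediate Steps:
$b{\left(E \right)} = 3 + 4 E$
$M = -26$ ($M = 4 + 10 \left(-3\right) = 4 - 30 = -26$)
$X = - \frac{1}{25048}$ ($X = \frac{1}{\left(14 - 44\right) \left(-26\right) - 25828} = \frac{1}{\left(-30\right) \left(-26\right) - 25828} = \frac{1}{780 - 25828} = \frac{1}{-25048} = - \frac{1}{25048} \approx -3.9923 \cdot 10^{-5}$)
$\left(o{\left(-154 \right)} + b{\left(161 \right)}\right) + X = \left(-154 + \left(3 + 4 \cdot 161\right)\right) - \frac{1}{25048} = \left(-154 + \left(3 + 644\right)\right) - \frac{1}{25048} = \left(-154 + 647\right) - \frac{1}{25048} = 493 - \frac{1}{25048} = \frac{12348663}{25048}$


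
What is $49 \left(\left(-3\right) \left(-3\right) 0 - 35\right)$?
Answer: $-1715$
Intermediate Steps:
$49 \left(\left(-3\right) \left(-3\right) 0 - 35\right) = 49 \left(9 \cdot 0 - 35\right) = 49 \left(0 - 35\right) = 49 \left(-35\right) = -1715$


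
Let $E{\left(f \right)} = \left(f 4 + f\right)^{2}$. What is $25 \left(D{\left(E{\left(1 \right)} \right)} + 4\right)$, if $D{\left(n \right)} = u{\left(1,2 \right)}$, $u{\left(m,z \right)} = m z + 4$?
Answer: $250$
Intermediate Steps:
$u{\left(m,z \right)} = 4 + m z$
$E{\left(f \right)} = 25 f^{2}$ ($E{\left(f \right)} = \left(4 f + f\right)^{2} = \left(5 f\right)^{2} = 25 f^{2}$)
$D{\left(n \right)} = 6$ ($D{\left(n \right)} = 4 + 1 \cdot 2 = 4 + 2 = 6$)
$25 \left(D{\left(E{\left(1 \right)} \right)} + 4\right) = 25 \left(6 + 4\right) = 25 \cdot 10 = 250$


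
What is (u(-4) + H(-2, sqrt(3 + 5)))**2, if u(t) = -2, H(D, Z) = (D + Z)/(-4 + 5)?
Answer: 24 - 16*sqrt(2) ≈ 1.3726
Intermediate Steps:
H(D, Z) = D + Z (H(D, Z) = (D + Z)/1 = (D + Z)*1 = D + Z)
(u(-4) + H(-2, sqrt(3 + 5)))**2 = (-2 + (-2 + sqrt(3 + 5)))**2 = (-2 + (-2 + sqrt(8)))**2 = (-2 + (-2 + 2*sqrt(2)))**2 = (-4 + 2*sqrt(2))**2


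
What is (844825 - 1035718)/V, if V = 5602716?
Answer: -63631/1867572 ≈ -0.034072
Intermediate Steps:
(844825 - 1035718)/V = (844825 - 1035718)/5602716 = -190893*1/5602716 = -63631/1867572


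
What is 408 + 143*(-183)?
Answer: -25761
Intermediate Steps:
408 + 143*(-183) = 408 - 26169 = -25761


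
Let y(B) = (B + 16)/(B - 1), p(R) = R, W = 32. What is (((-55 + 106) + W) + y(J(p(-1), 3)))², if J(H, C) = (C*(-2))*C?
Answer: 2493241/361 ≈ 6906.5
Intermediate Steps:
J(H, C) = -2*C² (J(H, C) = (-2*C)*C = -2*C²)
y(B) = (16 + B)/(-1 + B)
(((-55 + 106) + W) + y(J(p(-1), 3)))² = (((-55 + 106) + 32) + (16 - 2*3²)/(-1 - 2*3²))² = ((51 + 32) + (16 - 2*9)/(-1 - 2*9))² = (83 + (16 - 18)/(-1 - 18))² = (83 - 2/(-19))² = (83 - 1/19*(-2))² = (83 + 2/19)² = (1579/19)² = 2493241/361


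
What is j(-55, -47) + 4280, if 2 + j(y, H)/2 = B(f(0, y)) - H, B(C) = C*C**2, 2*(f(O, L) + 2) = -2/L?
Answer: 724468692/166375 ≈ 4354.4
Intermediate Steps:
f(O, L) = -2 - 1/L (f(O, L) = -2 + (-2/L)/2 = -2 - 1/L)
B(C) = C**3
j(y, H) = -4 - 2*H + 2*(-2 - 1/y)**3 (j(y, H) = -4 + 2*((-2 - 1/y)**3 - H) = -4 + (-2*H + 2*(-2 - 1/y)**3) = -4 - 2*H + 2*(-2 - 1/y)**3)
j(-55, -47) + 4280 = (-4 - 2*(-47) - 2*(1 + 2*(-55))**3/(-55)**3) + 4280 = (-4 + 94 - 2*(-1/166375)*(1 - 110)**3) + 4280 = (-4 + 94 - 2*(-1/166375)*(-109)**3) + 4280 = (-4 + 94 - 2*(-1/166375)*(-1295029)) + 4280 = (-4 + 94 - 2590058/166375) + 4280 = 12383692/166375 + 4280 = 724468692/166375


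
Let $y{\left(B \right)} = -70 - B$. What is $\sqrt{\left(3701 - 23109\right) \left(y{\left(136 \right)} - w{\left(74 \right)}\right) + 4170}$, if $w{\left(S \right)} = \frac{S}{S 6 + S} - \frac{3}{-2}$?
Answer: $\frac{\sqrt{197671026}}{7} \approx 2008.5$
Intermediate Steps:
$w{\left(S \right)} = \frac{23}{14}$ ($w{\left(S \right)} = \frac{S}{6 S + S} - - \frac{3}{2} = \frac{S}{7 S} + \frac{3}{2} = S \frac{1}{7 S} + \frac{3}{2} = \frac{1}{7} + \frac{3}{2} = \frac{23}{14}$)
$\sqrt{\left(3701 - 23109\right) \left(y{\left(136 \right)} - w{\left(74 \right)}\right) + 4170} = \sqrt{\left(3701 - 23109\right) \left(\left(-70 - 136\right) - \frac{23}{14}\right) + 4170} = \sqrt{- 19408 \left(\left(-70 - 136\right) - \frac{23}{14}\right) + 4170} = \sqrt{- 19408 \left(-206 - \frac{23}{14}\right) + 4170} = \sqrt{\left(-19408\right) \left(- \frac{2907}{14}\right) + 4170} = \sqrt{\frac{28209528}{7} + 4170} = \sqrt{\frac{28238718}{7}} = \frac{\sqrt{197671026}}{7}$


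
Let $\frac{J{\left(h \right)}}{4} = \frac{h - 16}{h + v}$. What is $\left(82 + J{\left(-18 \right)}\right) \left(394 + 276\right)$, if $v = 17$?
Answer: $146060$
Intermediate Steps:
$J{\left(h \right)} = \frac{4 \left(-16 + h\right)}{17 + h}$ ($J{\left(h \right)} = 4 \frac{h - 16}{h + 17} = 4 \frac{-16 + h}{17 + h} = \frac{4 \left(-16 + h\right)}{17 + h}$)
$\left(82 + J{\left(-18 \right)}\right) \left(394 + 276\right) = \left(82 + \frac{4 \left(-16 - 18\right)}{17 - 18}\right) \left(394 + 276\right) = \left(82 + 4 \frac{1}{-1} \left(-34\right)\right) 670 = \left(82 + 4 \left(-1\right) \left(-34\right)\right) 670 = \left(82 + 136\right) 670 = 218 \cdot 670 = 146060$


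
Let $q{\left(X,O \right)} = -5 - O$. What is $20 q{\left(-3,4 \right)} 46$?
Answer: $-8280$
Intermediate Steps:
$20 q{\left(-3,4 \right)} 46 = 20 \left(-5 - 4\right) 46 = 20 \left(-9\right) 46 = \left(-180\right) 46 = -8280$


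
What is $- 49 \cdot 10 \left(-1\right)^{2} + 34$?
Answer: $-456$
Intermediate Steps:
$- 49 \cdot 10 \left(-1\right)^{2} + 34 = - 49 \cdot 10 \cdot 1 + 34 = \left(-49\right) 10 + 34 = -490 + 34 = -456$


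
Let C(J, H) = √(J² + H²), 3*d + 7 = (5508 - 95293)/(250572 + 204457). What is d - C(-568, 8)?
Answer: -3274988/1365087 - 8*√5042 ≈ -570.46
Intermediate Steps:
d = -3274988/1365087 (d = -7/3 + ((5508 - 95293)/(250572 + 204457))/3 = -7/3 + (-89785/455029)/3 = -7/3 + (-89785*1/455029)/3 = -7/3 + (⅓)*(-89785/455029) = -7/3 - 89785/1365087 = -3274988/1365087 ≈ -2.3991)
C(J, H) = √(H² + J²)
d - C(-568, 8) = -3274988/1365087 - √(8² + (-568)²) = -3274988/1365087 - √(64 + 322624) = -3274988/1365087 - √322688 = -3274988/1365087 - 8*√5042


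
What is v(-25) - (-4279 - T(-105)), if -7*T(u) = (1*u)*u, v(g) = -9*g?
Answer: 2929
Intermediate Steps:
T(u) = -u²/7 (T(u) = -1*u*u/7 = -u*u/7 = -u²/7)
v(-25) - (-4279 - T(-105)) = -9*(-25) - (-4279 - (-1)*(-105)²/7) = 225 - (-4279 - (-1)*11025/7) = 225 - (-4279 - 1*(-1575)) = 225 - (-4279 + 1575) = 225 - 1*(-2704) = 225 + 2704 = 2929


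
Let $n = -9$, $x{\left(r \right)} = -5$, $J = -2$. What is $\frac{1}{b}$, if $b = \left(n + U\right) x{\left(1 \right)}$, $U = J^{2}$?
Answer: $\frac{1}{25} \approx 0.04$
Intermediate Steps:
$U = 4$ ($U = \left(-2\right)^{2} = 4$)
$b = 25$ ($b = \left(-9 + 4\right) \left(-5\right) = \left(-5\right) \left(-5\right) = 25$)
$\frac{1}{b} = \frac{1}{25}$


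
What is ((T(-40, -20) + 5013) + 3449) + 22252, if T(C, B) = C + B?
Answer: 30654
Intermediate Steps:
T(C, B) = B + C
((T(-40, -20) + 5013) + 3449) + 22252 = (((-20 - 40) + 5013) + 3449) + 22252 = ((-60 + 5013) + 3449) + 22252 = (4953 + 3449) + 22252 = 8402 + 22252 = 30654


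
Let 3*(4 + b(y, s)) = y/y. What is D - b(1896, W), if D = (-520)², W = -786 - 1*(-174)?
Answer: 811211/3 ≈ 2.7040e+5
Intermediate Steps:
W = -612 (W = -786 + 174 = -612)
b(y, s) = -11/3 (b(y, s) = -4 + (y/y)/3 = -4 + (⅓)*1 = -4 + ⅓ = -11/3)
D = 270400
D - b(1896, W) = 270400 - 1*(-11/3) = 270400 + 11/3 = 811211/3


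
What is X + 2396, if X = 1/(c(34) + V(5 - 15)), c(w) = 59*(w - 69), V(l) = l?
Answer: 4971699/2075 ≈ 2396.0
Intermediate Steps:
c(w) = -4071 + 59*w (c(w) = 59*(-69 + w) = -4071 + 59*w)
X = -1/2075 (X = 1/((-4071 + 59*34) + (5 - 15)) = 1/((-4071 + 2006) - 10) = 1/(-2065 - 10) = 1/(-2075) = -1/2075 ≈ -0.00048193)
X + 2396 = -1/2075 + 2396 = 4971699/2075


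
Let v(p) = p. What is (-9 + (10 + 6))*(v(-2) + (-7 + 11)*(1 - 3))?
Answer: -70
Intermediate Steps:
(-9 + (10 + 6))*(v(-2) + (-7 + 11)*(1 - 3)) = (-9 + (10 + 6))*(-2 + (-7 + 11)*(1 - 3)) = (-9 + 16)*(-2 + 4*(-2)) = 7*(-2 - 8) = 7*(-10) = -70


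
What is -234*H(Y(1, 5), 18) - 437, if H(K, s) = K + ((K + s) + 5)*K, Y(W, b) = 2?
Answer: -12605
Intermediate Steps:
H(K, s) = K + K*(5 + K + s) (H(K, s) = K + (5 + K + s)*K = K + K*(5 + K + s))
-234*H(Y(1, 5), 18) - 437 = -468*(6 + 2 + 18) - 437 = -468*26 - 437 = -234*52 - 437 = -12168 - 437 = -12605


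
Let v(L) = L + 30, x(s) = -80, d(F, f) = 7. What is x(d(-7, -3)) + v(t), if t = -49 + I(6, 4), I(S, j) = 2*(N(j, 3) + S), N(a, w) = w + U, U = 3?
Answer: -75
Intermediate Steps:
N(a, w) = 3 + w (N(a, w) = w + 3 = 3 + w)
I(S, j) = 12 + 2*S (I(S, j) = 2*((3 + 3) + S) = 2*(6 + S) = 12 + 2*S)
t = -25 (t = -49 + (12 + 2*6) = -49 + (12 + 12) = -49 + 24 = -25)
v(L) = 30 + L
x(d(-7, -3)) + v(t) = -80 + (30 - 25) = -80 + 5 = -75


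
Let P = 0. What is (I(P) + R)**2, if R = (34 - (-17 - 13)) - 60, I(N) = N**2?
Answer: 16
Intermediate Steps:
R = 4 (R = (34 - 1*(-30)) - 60 = (34 + 30) - 60 = 64 - 60 = 4)
(I(P) + R)**2 = (0**2 + 4)**2 = (0 + 4)**2 = 4**2 = 16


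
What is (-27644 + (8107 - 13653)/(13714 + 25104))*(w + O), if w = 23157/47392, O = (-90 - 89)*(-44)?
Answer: -200282948337955781/919831328 ≈ -2.1774e+8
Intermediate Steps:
O = 7876 (O = -179*(-44) = 7876)
w = 23157/47392 (w = 23157*(1/47392) = 23157/47392 ≈ 0.48863)
(-27644 + (8107 - 13653)/(13714 + 25104))*(w + O) = (-27644 + (8107 - 13653)/(13714 + 25104))*(23157/47392 + 7876) = (-27644 - 5546/38818)*(373282549/47392) = (-27644 - 5546*1/38818)*(373282549/47392) = (-27644 - 2773/19409)*(373282549/47392) = -536545169/19409*373282549/47392 = -200282948337955781/919831328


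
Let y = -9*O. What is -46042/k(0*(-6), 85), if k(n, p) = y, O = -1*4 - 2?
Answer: -23021/27 ≈ -852.63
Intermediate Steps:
O = -6 (O = -4 - 2 = -6)
y = 54 (y = -9*(-6) = 54)
k(n, p) = 54
-46042/k(0*(-6), 85) = -46042/54 = -46042*1/54 = -23021/27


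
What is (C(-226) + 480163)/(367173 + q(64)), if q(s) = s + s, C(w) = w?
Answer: 479937/367301 ≈ 1.3067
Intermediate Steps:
q(s) = 2*s
(C(-226) + 480163)/(367173 + q(64)) = (-226 + 480163)/(367173 + 2*64) = 479937/(367173 + 128) = 479937/367301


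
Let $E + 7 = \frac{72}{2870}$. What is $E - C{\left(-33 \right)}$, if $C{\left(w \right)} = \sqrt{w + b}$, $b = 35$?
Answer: $- \frac{10009}{1435} - \sqrt{2} \approx -8.3891$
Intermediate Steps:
$E = - \frac{10009}{1435}$ ($E = -7 + \frac{72}{2870} = -7 + 72 \cdot \frac{1}{2870} = -7 + \frac{36}{1435} = - \frac{10009}{1435} \approx -6.9749$)
$C{\left(w \right)} = \sqrt{35 + w}$ ($C{\left(w \right)} = \sqrt{w + 35} = \sqrt{35 + w}$)
$E - C{\left(-33 \right)} = - \frac{10009}{1435} - \sqrt{35 - 33} = - \frac{10009}{1435} - \sqrt{2}$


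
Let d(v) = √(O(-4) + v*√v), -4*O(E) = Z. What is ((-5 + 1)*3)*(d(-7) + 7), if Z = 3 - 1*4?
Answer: -84 - 6*√(1 - 28*I*√7) ≈ -120.76 + 36.271*I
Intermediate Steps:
Z = -1 (Z = 3 - 4 = -1)
O(E) = ¼ (O(E) = -¼*(-1) = ¼)
d(v) = √(¼ + v^(3/2)) (d(v) = √(¼ + v*√v) = √(¼ + v^(3/2)))
((-5 + 1)*3)*(d(-7) + 7) = ((-5 + 1)*3)*(√(1 + 4*(-7)^(3/2))/2 + 7) = (-4*3)*(√(1 + 4*(-7*I*√7))/2 + 7) = -12*(√(1 - 28*I*√7)/2 + 7) = -12*(7 + √(1 - 28*I*√7)/2) = -84 - 6*√(1 - 28*I*√7)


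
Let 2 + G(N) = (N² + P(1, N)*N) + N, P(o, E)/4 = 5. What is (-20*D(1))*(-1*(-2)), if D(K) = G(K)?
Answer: -800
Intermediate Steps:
P(o, E) = 20 (P(o, E) = 4*5 = 20)
G(N) = -2 + N² + 21*N (G(N) = -2 + ((N² + 20*N) + N) = -2 + (N² + 21*N) = -2 + N² + 21*N)
D(K) = -2 + K² + 21*K
(-20*D(1))*(-1*(-2)) = (-20*(-2 + 1² + 21*1))*(-1*(-2)) = -20*(-2 + 1 + 21)*2 = -20*20*2 = -400*2 = -800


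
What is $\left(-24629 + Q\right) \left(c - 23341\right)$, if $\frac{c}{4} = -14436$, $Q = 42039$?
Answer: $-1411689850$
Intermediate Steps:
$c = -57744$ ($c = 4 \left(-14436\right) = -57744$)
$\left(-24629 + Q\right) \left(c - 23341\right) = \left(-24629 + 42039\right) \left(-57744 - 23341\right) = 17410 \left(-81085\right) = -1411689850$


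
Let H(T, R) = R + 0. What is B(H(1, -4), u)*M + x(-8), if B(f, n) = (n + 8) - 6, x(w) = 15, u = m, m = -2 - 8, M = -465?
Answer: 3735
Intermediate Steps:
m = -10
H(T, R) = R
u = -10
B(f, n) = 2 + n (B(f, n) = (8 + n) - 6 = 2 + n)
B(H(1, -4), u)*M + x(-8) = (2 - 10)*(-465) + 15 = -8*(-465) + 15 = 3720 + 15 = 3735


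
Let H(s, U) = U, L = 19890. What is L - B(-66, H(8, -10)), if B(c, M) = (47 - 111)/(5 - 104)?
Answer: 1969046/99 ≈ 19889.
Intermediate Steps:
B(c, M) = 64/99 (B(c, M) = -64/(-99) = -64*(-1/99) = 64/99)
L - B(-66, H(8, -10)) = 19890 - 1*64/99 = 19890 - 64/99 = 1969046/99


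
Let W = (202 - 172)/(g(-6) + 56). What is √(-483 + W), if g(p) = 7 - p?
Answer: I*√255277/23 ≈ 21.967*I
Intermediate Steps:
W = 10/23 (W = (202 - 172)/((7 - 1*(-6)) + 56) = 30/((7 + 6) + 56) = 30/(13 + 56) = 30/69 = 30*(1/69) = 10/23 ≈ 0.43478)
√(-483 + W) = √(-483 + 10/23) = √(-11099/23) = I*√255277/23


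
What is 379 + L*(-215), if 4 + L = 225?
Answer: -47136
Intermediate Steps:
L = 221 (L = -4 + 225 = 221)
379 + L*(-215) = 379 + 221*(-215) = 379 - 47515 = -47136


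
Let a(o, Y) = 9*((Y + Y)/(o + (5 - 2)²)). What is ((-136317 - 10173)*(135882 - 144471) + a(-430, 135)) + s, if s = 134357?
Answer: 529759860677/421 ≈ 1.2583e+9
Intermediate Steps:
a(o, Y) = 18*Y/(9 + o) (a(o, Y) = 9*((2*Y)/(o + 3²)) = 9*((2*Y)/(o + 9)) = 9*((2*Y)/(9 + o)) = 9*(2*Y/(9 + o)) = 18*Y/(9 + o))
((-136317 - 10173)*(135882 - 144471) + a(-430, 135)) + s = ((-136317 - 10173)*(135882 - 144471) + 18*135/(9 - 430)) + 134357 = (-146490*(-8589) + 18*135/(-421)) + 134357 = (1258202610 + 18*135*(-1/421)) + 134357 = (1258202610 - 2430/421) + 134357 = 529703296380/421 + 134357 = 529759860677/421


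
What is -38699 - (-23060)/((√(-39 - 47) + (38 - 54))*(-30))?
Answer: -19834139/513 + 1153*I*√86/513 ≈ -38663.0 + 20.843*I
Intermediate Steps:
-38699 - (-23060)/((√(-39 - 47) + (38 - 54))*(-30)) = -38699 - (-23060)/((√(-86) - 16)*(-30)) = -38699 - (-23060)/((I*√86 - 16)*(-30)) = -38699 - (-23060)/((-16 + I*√86)*(-30)) = -38699 - (-23060)/(480 - 30*I*√86) = -38699 + 23060/(480 - 30*I*√86)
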